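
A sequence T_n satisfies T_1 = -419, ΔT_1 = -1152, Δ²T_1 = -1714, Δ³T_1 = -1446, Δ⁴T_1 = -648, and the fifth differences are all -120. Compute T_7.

-72401

Build the table forward from the leading diagonal:
Fifth differences: -120, -120, -120, -120, -120, -120, -120
Fourth differences: -648, -768, -888, -1008, -1128, -1248, -1368
Third differences: -1446, -2094, -2862, -3750, -4758, -5886, -7134
Second differences: -1714, -3160, -5254, -8116, -11866, -16624, -22510
First differences: -1152, -2866, -6026, -11280, -19396, -31262, -47886
T: -419, -1571, -4437, -10463, -21743, -41139, -72401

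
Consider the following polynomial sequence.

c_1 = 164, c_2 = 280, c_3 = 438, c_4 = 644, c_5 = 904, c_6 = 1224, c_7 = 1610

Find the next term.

2068

Δ: 116 , 158 , 206 , 260 , 320 , 386
Δ²: 42 , 48 , 54 , 60 , 66
Δ³: 6 , 6 , 6 , 6
Third differences constant at 6.
66 + 6 = 72;  386 + 72 = 458;  1610 + 458 = 2068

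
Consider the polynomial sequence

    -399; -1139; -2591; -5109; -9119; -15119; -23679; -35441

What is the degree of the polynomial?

4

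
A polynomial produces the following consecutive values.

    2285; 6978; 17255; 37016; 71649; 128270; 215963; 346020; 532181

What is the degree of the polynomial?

Δ: 4693, 10277, 19761, 34633, 56621, 87693, 130057, 186161
Δ²: 5584, 9484, 14872, 21988, 31072, 42364, 56104
Δ³: 3900, 5388, 7116, 9084, 11292, 13740
Δ⁴: 1488, 1728, 1968, 2208, 2448
Δ⁵: 240, 240, 240, 240
The fifth differences are constant, so the polynomial has degree 5.

5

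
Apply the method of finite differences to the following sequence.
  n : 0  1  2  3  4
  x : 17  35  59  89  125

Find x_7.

First differences: 18, 24, 30, 36
Second differences: 6, 6, 6
The second differences are constant (6).
36 + 6 = 42;  125 + 42 = 167
42 + 6 = 48;  167 + 48 = 215
48 + 6 = 54;  215 + 54 = 269

269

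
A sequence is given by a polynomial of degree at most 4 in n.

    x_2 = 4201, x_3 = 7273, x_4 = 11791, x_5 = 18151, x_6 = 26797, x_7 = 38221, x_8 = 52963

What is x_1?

2227

Δ: 3072, 4518, 6360, 8646, 11424, 14742
Δ²: 1446, 1842, 2286, 2778, 3318
Δ³: 396, 444, 492, 540
Δ⁴: 48, 48, 48
The fourth differences are constant at 48.
Work back: 396 − 48 = 348;  1446 − 348 = 1098;  3072 − 1098 = 1974;  4201 − 1974 = 2227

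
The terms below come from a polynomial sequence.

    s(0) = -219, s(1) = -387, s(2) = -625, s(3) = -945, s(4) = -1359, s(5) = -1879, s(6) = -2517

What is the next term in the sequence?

-168, -238, -320, -414, -520, -638
-70, -82, -94, -106, -118
-12, -12, -12, -12
The third differences are constant (-12).
-118 − 12 = -130;  -638 − 130 = -768;  -2517 − 768 = -3285

-3285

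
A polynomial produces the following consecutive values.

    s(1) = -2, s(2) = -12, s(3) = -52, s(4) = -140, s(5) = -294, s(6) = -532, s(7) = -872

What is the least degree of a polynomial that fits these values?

3

First differences: -10, -40, -88, -154, -238, -340
Second differences: -30, -48, -66, -84, -102
Third differences: -18, -18, -18, -18
The third differences are constant, so the polynomial has degree 3.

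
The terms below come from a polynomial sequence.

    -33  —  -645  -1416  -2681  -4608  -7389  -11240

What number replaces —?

-224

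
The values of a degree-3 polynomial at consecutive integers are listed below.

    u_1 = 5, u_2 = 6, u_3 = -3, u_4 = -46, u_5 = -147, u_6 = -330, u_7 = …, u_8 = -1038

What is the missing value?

Using the first 6 terms:
First differences: 1  -9  -43  -101  -183
Second differences: -10  -34  -58  -82
Third differences: -24  -24  -24
Constant third difference = -24.
Extend forward: -82 − 24 = -106;  -183 − 106 = -289;  -330 − 289 = -619

-619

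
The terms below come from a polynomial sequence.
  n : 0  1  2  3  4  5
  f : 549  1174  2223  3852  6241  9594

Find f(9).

37566

625, 1049, 1629, 2389, 3353
424, 580, 760, 964
156, 180, 204
24, 24
Constant fourth difference = 24, so extend:
204 + 24 = 228;  964 + 228 = 1192;  3353 + 1192 = 4545;  9594 + 4545 = 14139
228 + 24 = 252;  1192 + 252 = 1444;  4545 + 1444 = 5989;  14139 + 5989 = 20128
252 + 24 = 276;  1444 + 276 = 1720;  5989 + 1720 = 7709;  20128 + 7709 = 27837
276 + 24 = 300;  1720 + 300 = 2020;  7709 + 2020 = 9729;  27837 + 9729 = 37566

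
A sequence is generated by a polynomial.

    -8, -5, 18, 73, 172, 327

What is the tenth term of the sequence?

1747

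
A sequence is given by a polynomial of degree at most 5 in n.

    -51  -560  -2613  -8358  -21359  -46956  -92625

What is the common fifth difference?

-360

First differences: -509, -2053, -5745, -13001, -25597, -45669
Second differences: -1544, -3692, -7256, -12596, -20072
Third differences: -2148, -3564, -5340, -7476
Fourth differences: -1416, -1776, -2136
Fifth differences: -360, -360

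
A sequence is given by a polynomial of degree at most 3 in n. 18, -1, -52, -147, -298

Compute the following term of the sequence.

D1: -19, -51, -95, -151
D2: -32, -44, -56
D3: -12, -12
The third differences are constant (-12).
-56 − 12 = -68;  -151 − 68 = -219;  -298 − 219 = -517

-517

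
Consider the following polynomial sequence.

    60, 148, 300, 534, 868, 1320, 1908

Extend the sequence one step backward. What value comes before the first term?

First differences: 88, 152, 234, 334, 452, 588
Second differences: 64, 82, 100, 118, 136
Third differences: 18, 18, 18, 18
The third differences are constant at 18.
Work back: 64 − 18 = 46;  88 − 46 = 42;  60 − 42 = 18

18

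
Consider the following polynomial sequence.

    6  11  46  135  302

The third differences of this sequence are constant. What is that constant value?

First differences: 5, 35, 89, 167
Second differences: 30, 54, 78
Third differences: 24, 24

24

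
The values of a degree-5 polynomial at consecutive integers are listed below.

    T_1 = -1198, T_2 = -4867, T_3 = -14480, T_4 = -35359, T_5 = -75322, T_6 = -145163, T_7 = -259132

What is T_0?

Δ: -3669  -9613  -20879  -39963  -69841  -113969
Δ²: -5944  -11266  -19084  -29878  -44128
Δ³: -5322  -7818  -10794  -14250
Δ⁴: -2496  -2976  -3456
Δ⁵: -480  -480
The fifth differences are constant at -480.
Work back: -2496 + 480 = -2016;  -5322 + 2016 = -3306;  -5944 + 3306 = -2638;  -3669 + 2638 = -1031;  -1198 + 1031 = -167

-167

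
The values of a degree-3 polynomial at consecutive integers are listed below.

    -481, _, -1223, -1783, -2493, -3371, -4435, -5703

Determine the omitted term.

Using the last 6 terms:
D1: -560  -710  -878  -1064  -1268
D2: -150  -168  -186  -204
D3: -18  -18  -18
Constant third difference = -18.
Extend backward: -150 + 18 = -132;  -560 + 132 = -428;  -1223 + 428 = -795

-795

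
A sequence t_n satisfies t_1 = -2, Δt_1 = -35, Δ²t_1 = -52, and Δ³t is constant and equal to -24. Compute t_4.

Build the table forward from the leading diagonal:
Third differences: -24, -24, -24, -24
Second differences: -52, -76, -100, -124
First differences: -35, -87, -163, -263
t: -2, -37, -124, -287

-287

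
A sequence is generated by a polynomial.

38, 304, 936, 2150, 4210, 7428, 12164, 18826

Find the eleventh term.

Δ: 266, 632, 1214, 2060, 3218, 4736, 6662
Δ²: 366, 582, 846, 1158, 1518, 1926
Δ³: 216, 264, 312, 360, 408
Δ⁴: 48, 48, 48, 48
Fourth differences constant at 48.
408 + 48 = 456;  1926 + 456 = 2382;  6662 + 2382 = 9044;  18826 + 9044 = 27870
456 + 48 = 504;  2382 + 504 = 2886;  9044 + 2886 = 11930;  27870 + 11930 = 39800
504 + 48 = 552;  2886 + 552 = 3438;  11930 + 3438 = 15368;  39800 + 15368 = 55168

55168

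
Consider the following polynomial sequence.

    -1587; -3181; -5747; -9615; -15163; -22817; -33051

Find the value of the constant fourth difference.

-48

Δ: -1594, -2566, -3868, -5548, -7654, -10234
Δ²: -972, -1302, -1680, -2106, -2580
Δ³: -330, -378, -426, -474
Δ⁴: -48, -48, -48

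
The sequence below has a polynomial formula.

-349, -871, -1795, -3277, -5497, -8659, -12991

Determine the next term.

-18745

-522, -924, -1482, -2220, -3162, -4332
-402, -558, -738, -942, -1170
-156, -180, -204, -228
-24, -24, -24
The fourth differences are constant (-24).
-228 − 24 = -252;  -1170 − 252 = -1422;  -4332 − 1422 = -5754;  -12991 − 5754 = -18745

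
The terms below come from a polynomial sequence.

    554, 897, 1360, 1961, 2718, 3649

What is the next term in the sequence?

D1: 343  463  601  757  931
D2: 120  138  156  174
D3: 18  18  18
Third differences constant at 18.
174 + 18 = 192;  931 + 192 = 1123;  3649 + 1123 = 4772

4772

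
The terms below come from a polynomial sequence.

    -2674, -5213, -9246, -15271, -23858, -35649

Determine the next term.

D1: -2539, -4033, -6025, -8587, -11791
D2: -1494, -1992, -2562, -3204
D3: -498, -570, -642
D4: -72, -72
Constant fourth difference = -72, so extend:
-642 − 72 = -714;  -3204 − 714 = -3918;  -11791 − 3918 = -15709;  -35649 − 15709 = -51358

-51358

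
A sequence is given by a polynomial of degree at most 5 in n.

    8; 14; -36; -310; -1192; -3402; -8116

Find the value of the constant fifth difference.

D1: 6, -50, -274, -882, -2210, -4714
D2: -56, -224, -608, -1328, -2504
D3: -168, -384, -720, -1176
D4: -216, -336, -456
D5: -120, -120

-120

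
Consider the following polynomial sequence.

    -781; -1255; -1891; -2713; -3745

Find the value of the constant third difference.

First differences: -474, -636, -822, -1032
Second differences: -162, -186, -210
Third differences: -24, -24

-24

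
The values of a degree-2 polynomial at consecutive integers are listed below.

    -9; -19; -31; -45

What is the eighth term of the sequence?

-121

D1: -10  -12  -14
D2: -2  -2
Second differences constant at -2.
-14 − 2 = -16;  -45 − 16 = -61
-16 − 2 = -18;  -61 − 18 = -79
-18 − 2 = -20;  -79 − 20 = -99
-20 − 2 = -22;  -99 − 22 = -121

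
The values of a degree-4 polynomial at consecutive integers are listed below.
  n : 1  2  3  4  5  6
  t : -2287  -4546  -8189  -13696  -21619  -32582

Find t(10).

-121834

D1: -2259  -3643  -5507  -7923  -10963
D2: -1384  -1864  -2416  -3040
D3: -480  -552  -624
D4: -72  -72
Constant fourth difference = -72, so extend:
-624 − 72 = -696;  -3040 − 696 = -3736;  -10963 − 3736 = -14699;  -32582 − 14699 = -47281
-696 − 72 = -768;  -3736 − 768 = -4504;  -14699 − 4504 = -19203;  -47281 − 19203 = -66484
-768 − 72 = -840;  -4504 − 840 = -5344;  -19203 − 5344 = -24547;  -66484 − 24547 = -91031
-840 − 72 = -912;  -5344 − 912 = -6256;  -24547 − 6256 = -30803;  -91031 − 30803 = -121834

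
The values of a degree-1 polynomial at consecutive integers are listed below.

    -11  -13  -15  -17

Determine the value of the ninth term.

-27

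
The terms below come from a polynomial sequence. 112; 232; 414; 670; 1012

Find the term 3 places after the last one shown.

120  182  256  342
62  74  86
12  12
Constant third difference = 12, so extend:
86 + 12 = 98;  342 + 98 = 440;  1012 + 440 = 1452
98 + 12 = 110;  440 + 110 = 550;  1452 + 550 = 2002
110 + 12 = 122;  550 + 122 = 672;  2002 + 672 = 2674

2674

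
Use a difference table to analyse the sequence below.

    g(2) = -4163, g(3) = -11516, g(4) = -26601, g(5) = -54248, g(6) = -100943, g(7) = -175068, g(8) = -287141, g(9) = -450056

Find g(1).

-1128

D1: -7353, -15085, -27647, -46695, -74125, -112073, -162915
D2: -7732, -12562, -19048, -27430, -37948, -50842
D3: -4830, -6486, -8382, -10518, -12894
D4: -1656, -1896, -2136, -2376
D5: -240, -240, -240
The fifth differences are constant at -240.
Work back: -1656 + 240 = -1416;  -4830 + 1416 = -3414;  -7732 + 3414 = -4318;  -7353 + 4318 = -3035;  -4163 + 3035 = -1128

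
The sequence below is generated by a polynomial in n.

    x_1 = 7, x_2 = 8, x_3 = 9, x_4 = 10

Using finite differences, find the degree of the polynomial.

1

First differences: 1, 1, 1
The first differences are constant, so the polynomial has degree 1.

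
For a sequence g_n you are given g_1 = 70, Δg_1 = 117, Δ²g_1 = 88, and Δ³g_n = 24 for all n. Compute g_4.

Build the table forward from the leading diagonal:
Third differences: 24  24  24  24
Second differences: 88  112  136  160
First differences: 117  205  317  453
g: 70  187  392  709

709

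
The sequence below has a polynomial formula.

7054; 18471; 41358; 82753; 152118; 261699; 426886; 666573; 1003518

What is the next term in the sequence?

1464703

First differences: 11417 , 22887 , 41395 , 69365 , 109581 , 165187 , 239687 , 336945
Second differences: 11470 , 18508 , 27970 , 40216 , 55606 , 74500 , 97258
Third differences: 7038 , 9462 , 12246 , 15390 , 18894 , 22758
Fourth differences: 2424 , 2784 , 3144 , 3504 , 3864
Fifth differences: 360 , 360 , 360 , 360
The fifth differences are constant (360).
3864 + 360 = 4224;  22758 + 4224 = 26982;  97258 + 26982 = 124240;  336945 + 124240 = 461185;  1003518 + 461185 = 1464703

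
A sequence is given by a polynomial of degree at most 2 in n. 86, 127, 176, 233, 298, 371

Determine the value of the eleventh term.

856

D1: 41  49  57  65  73
D2: 8  8  8  8
Constant second difference = 8, so extend:
73 + 8 = 81;  371 + 81 = 452
81 + 8 = 89;  452 + 89 = 541
89 + 8 = 97;  541 + 97 = 638
97 + 8 = 105;  638 + 105 = 743
105 + 8 = 113;  743 + 113 = 856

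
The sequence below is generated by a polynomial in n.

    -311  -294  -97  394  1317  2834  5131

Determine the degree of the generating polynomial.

4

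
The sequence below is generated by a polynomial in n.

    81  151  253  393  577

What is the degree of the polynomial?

3

First differences: 70, 102, 140, 184
Second differences: 32, 38, 44
Third differences: 6, 6
The third differences are constant, so the polynomial has degree 3.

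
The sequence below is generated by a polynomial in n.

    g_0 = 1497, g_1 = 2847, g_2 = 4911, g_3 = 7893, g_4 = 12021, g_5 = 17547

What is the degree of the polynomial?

4

D1: 1350, 2064, 2982, 4128, 5526
D2: 714, 918, 1146, 1398
D3: 204, 228, 252
D4: 24, 24
The fourth differences are constant, so the polynomial has degree 4.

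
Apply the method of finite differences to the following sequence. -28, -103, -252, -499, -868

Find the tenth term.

-5383

First differences: -75  -149  -247  -369
Second differences: -74  -98  -122
Third differences: -24  -24
Constant third difference = -24, so extend:
-122 − 24 = -146;  -369 − 146 = -515;  -868 − 515 = -1383
-146 − 24 = -170;  -515 − 170 = -685;  -1383 − 685 = -2068
-170 − 24 = -194;  -685 − 194 = -879;  -2068 − 879 = -2947
-194 − 24 = -218;  -879 − 218 = -1097;  -2947 − 1097 = -4044
-218 − 24 = -242;  -1097 − 242 = -1339;  -4044 − 1339 = -5383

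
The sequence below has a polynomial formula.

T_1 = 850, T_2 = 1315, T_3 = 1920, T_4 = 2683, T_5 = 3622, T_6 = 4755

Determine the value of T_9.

9498

465, 605, 763, 939, 1133
140, 158, 176, 194
18, 18, 18
The third differences are constant (18).
194 + 18 = 212;  1133 + 212 = 1345;  4755 + 1345 = 6100
212 + 18 = 230;  1345 + 230 = 1575;  6100 + 1575 = 7675
230 + 18 = 248;  1575 + 248 = 1823;  7675 + 1823 = 9498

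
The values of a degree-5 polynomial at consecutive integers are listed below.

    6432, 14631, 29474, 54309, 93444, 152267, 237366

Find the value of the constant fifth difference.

D1: 8199, 14843, 24835, 39135, 58823, 85099
D2: 6644, 9992, 14300, 19688, 26276
D3: 3348, 4308, 5388, 6588
D4: 960, 1080, 1200
D5: 120, 120

120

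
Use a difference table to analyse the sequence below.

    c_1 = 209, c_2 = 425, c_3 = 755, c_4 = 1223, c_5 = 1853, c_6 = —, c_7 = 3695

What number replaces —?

2669

Using the first 5 terms:
216, 330, 468, 630
114, 138, 162
24, 24
Constant third difference = 24.
Extend forward: 162 + 24 = 186;  630 + 186 = 816;  1853 + 816 = 2669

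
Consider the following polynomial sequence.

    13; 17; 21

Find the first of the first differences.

D1: 4, 4

4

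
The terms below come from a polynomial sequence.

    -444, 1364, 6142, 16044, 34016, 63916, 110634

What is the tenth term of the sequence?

D1: 1808, 4778, 9902, 17972, 29900, 46718
D2: 2970, 5124, 8070, 11928, 16818
D3: 2154, 2946, 3858, 4890
D4: 792, 912, 1032
D5: 120, 120
The fifth differences are constant (120).
1032 + 120 = 1152;  4890 + 1152 = 6042;  16818 + 6042 = 22860;  46718 + 22860 = 69578;  110634 + 69578 = 180212
1152 + 120 = 1272;  6042 + 1272 = 7314;  22860 + 7314 = 30174;  69578 + 30174 = 99752;  180212 + 99752 = 279964
1272 + 120 = 1392;  7314 + 1392 = 8706;  30174 + 8706 = 38880;  99752 + 38880 = 138632;  279964 + 138632 = 418596

418596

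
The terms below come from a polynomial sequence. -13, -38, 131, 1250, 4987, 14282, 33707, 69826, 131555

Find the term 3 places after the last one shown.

602402

Δ: -25, 169, 1119, 3737, 9295, 19425, 36119, 61729
Δ²: 194, 950, 2618, 5558, 10130, 16694, 25610
Δ³: 756, 1668, 2940, 4572, 6564, 8916
Δ⁴: 912, 1272, 1632, 1992, 2352
Δ⁵: 360, 360, 360, 360
Fifth differences constant at 360.
2352 + 360 = 2712;  8916 + 2712 = 11628;  25610 + 11628 = 37238;  61729 + 37238 = 98967;  131555 + 98967 = 230522
2712 + 360 = 3072;  11628 + 3072 = 14700;  37238 + 14700 = 51938;  98967 + 51938 = 150905;  230522 + 150905 = 381427
3072 + 360 = 3432;  14700 + 3432 = 18132;  51938 + 18132 = 70070;  150905 + 70070 = 220975;  381427 + 220975 = 602402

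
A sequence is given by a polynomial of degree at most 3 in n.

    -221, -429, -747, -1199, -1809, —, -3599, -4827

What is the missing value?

Using the first 5 terms:
D1: -208, -318, -452, -610
D2: -110, -134, -158
D3: -24, -24
Constant third difference = -24.
Extend forward: -158 − 24 = -182;  -610 − 182 = -792;  -1809 − 792 = -2601

-2601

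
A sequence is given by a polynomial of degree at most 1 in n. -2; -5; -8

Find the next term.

D1: -3 , -3
First differences constant at -3.
-8 − 3 = -11

-11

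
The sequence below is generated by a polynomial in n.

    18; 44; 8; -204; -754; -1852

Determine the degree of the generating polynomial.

4

First differences: 26, -36, -212, -550, -1098
Second differences: -62, -176, -338, -548
Third differences: -114, -162, -210
Fourth differences: -48, -48
The fourth differences are constant, so the polynomial has degree 4.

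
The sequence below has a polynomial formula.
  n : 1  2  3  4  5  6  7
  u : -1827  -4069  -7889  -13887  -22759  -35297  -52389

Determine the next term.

Δ: -2242, -3820, -5998, -8872, -12538, -17092
Δ²: -1578, -2178, -2874, -3666, -4554
Δ³: -600, -696, -792, -888
Δ⁴: -96, -96, -96
The fourth differences are constant (-96).
-888 − 96 = -984;  -4554 − 984 = -5538;  -17092 − 5538 = -22630;  -52389 − 22630 = -75019

-75019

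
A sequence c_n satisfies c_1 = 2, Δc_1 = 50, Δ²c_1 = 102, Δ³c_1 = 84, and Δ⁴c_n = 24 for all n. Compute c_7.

3872

Build the table forward from the leading diagonal:
Fourth differences: 24, 24, 24, 24, 24, 24, 24
Third differences: 84, 108, 132, 156, 180, 204, 228
Second differences: 102, 186, 294, 426, 582, 762, 966
First differences: 50, 152, 338, 632, 1058, 1640, 2402
c: 2, 52, 204, 542, 1174, 2232, 3872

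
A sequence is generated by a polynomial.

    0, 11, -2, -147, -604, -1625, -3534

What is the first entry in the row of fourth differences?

D1: 11, -13, -145, -457, -1021, -1909
D2: -24, -132, -312, -564, -888
D3: -108, -180, -252, -324
D4: -72, -72, -72

-72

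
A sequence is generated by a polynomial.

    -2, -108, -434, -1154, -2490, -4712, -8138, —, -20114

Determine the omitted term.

-13134

Using the first 7 terms:
-106, -326, -720, -1336, -2222, -3426
-220, -394, -616, -886, -1204
-174, -222, -270, -318
-48, -48, -48
Constant fourth difference = -48.
Extend forward: -318 − 48 = -366;  -1204 − 366 = -1570;  -3426 − 1570 = -4996;  -8138 − 4996 = -13134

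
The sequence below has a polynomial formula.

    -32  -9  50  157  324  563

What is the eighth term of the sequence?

First differences: 23, 59, 107, 167, 239
Second differences: 36, 48, 60, 72
Third differences: 12, 12, 12
Constant third difference = 12, so extend:
72 + 12 = 84;  239 + 84 = 323;  563 + 323 = 886
84 + 12 = 96;  323 + 96 = 419;  886 + 419 = 1305

1305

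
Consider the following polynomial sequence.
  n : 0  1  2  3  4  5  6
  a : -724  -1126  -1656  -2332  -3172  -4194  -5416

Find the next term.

-6856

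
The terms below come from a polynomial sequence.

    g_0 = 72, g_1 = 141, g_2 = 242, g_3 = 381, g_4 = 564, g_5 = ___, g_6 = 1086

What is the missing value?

797

Using the first 5 terms:
Δ: 69  101  139  183
Δ²: 32  38  44
Δ³: 6  6
Constant third difference = 6.
Extend forward: 44 + 6 = 50;  183 + 50 = 233;  564 + 233 = 797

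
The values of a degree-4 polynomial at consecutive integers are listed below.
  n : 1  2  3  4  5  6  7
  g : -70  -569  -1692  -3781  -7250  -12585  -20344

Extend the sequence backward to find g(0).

-499, -1123, -2089, -3469, -5335, -7759
-624, -966, -1380, -1866, -2424
-342, -414, -486, -558
-72, -72, -72
The fourth differences are constant at -72.
Work back: -342 + 72 = -270;  -624 + 270 = -354;  -499 + 354 = -145;  -70 + 145 = 75

75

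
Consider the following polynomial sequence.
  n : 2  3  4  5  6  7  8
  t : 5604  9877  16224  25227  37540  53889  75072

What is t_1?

D1: 4273  6347  9003  12313  16349  21183
D2: 2074  2656  3310  4036  4834
D3: 582  654  726  798
D4: 72  72  72
The fourth differences are constant at 72.
Work back: 582 − 72 = 510;  2074 − 510 = 1564;  4273 − 1564 = 2709;  5604 − 2709 = 2895

2895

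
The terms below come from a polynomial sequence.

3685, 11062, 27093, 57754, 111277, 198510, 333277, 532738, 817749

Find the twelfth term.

First differences: 7377  16031  30661  53523  87233  134767  199461  285011
Second differences: 8654  14630  22862  33710  47534  64694  85550
Third differences: 5976  8232  10848  13824  17160  20856
Fourth differences: 2256  2616  2976  3336  3696
Fifth differences: 360  360  360  360
Constant fifth difference = 360, so extend:
3696 + 360 = 4056;  20856 + 4056 = 24912;  85550 + 24912 = 110462;  285011 + 110462 = 395473;  817749 + 395473 = 1213222
4056 + 360 = 4416;  24912 + 4416 = 29328;  110462 + 29328 = 139790;  395473 + 139790 = 535263;  1213222 + 535263 = 1748485
4416 + 360 = 4776;  29328 + 4776 = 34104;  139790 + 34104 = 173894;  535263 + 173894 = 709157;  1748485 + 709157 = 2457642

2457642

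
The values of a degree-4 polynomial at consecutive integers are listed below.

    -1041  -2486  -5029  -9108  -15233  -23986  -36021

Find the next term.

-52064

First differences: -1445  -2543  -4079  -6125  -8753  -12035
Second differences: -1098  -1536  -2046  -2628  -3282
Third differences: -438  -510  -582  -654
Fourth differences: -72  -72  -72
Fourth differences constant at -72.
-654 − 72 = -726;  -3282 − 726 = -4008;  -12035 − 4008 = -16043;  -36021 − 16043 = -52064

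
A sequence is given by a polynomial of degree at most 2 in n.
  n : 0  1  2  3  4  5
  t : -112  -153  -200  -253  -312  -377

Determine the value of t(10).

First differences: -41, -47, -53, -59, -65
Second differences: -6, -6, -6, -6
Second differences constant at -6.
-65 − 6 = -71;  -377 − 71 = -448
-71 − 6 = -77;  -448 − 77 = -525
-77 − 6 = -83;  -525 − 83 = -608
-83 − 6 = -89;  -608 − 89 = -697
-89 − 6 = -95;  -697 − 95 = -792

-792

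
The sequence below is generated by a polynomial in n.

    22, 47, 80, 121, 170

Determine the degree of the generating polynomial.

2

First differences: 25, 33, 41, 49
Second differences: 8, 8, 8
The second differences are constant, so the polynomial has degree 2.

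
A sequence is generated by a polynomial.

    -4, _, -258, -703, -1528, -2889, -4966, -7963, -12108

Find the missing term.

Using the last 7 terms:
First differences: -445  -825  -1361  -2077  -2997  -4145
Second differences: -380  -536  -716  -920  -1148
Third differences: -156  -180  -204  -228
Fourth differences: -24  -24  -24
Constant fourth difference = -24.
Extend backward: -156 + 24 = -132;  -380 + 132 = -248;  -445 + 248 = -197;  -258 + 197 = -61

-61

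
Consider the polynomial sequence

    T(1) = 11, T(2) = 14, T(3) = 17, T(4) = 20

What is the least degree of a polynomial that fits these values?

D1: 3, 3, 3
The first differences are constant, so the polynomial has degree 1.

1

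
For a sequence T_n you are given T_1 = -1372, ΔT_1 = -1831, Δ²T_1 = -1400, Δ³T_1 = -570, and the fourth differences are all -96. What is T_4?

Build the table forward from the leading diagonal:
D4: -96, -96, -96, -96
D3: -570, -666, -762, -858
D2: -1400, -1970, -2636, -3398
D1: -1831, -3231, -5201, -7837
T: -1372, -3203, -6434, -11635

-11635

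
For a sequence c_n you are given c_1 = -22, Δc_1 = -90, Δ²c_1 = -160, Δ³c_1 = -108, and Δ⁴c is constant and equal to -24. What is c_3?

Build the table forward from the leading diagonal:
Δ⁴: -24  -24  -24
Δ³: -108  -132  -156
Δ²: -160  -268  -400
Δ: -90  -250  -518
c: -22  -112  -362

-362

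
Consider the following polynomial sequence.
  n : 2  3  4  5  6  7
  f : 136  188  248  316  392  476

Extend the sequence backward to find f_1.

92

First differences: 52, 60, 68, 76, 84
Second differences: 8, 8, 8, 8
The second differences are constant at 8.
Work back: 52 − 8 = 44;  136 − 44 = 92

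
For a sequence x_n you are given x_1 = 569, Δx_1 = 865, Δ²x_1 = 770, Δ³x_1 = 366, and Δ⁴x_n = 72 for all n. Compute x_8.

Build the table forward from the leading diagonal:
D4: 72, 72, 72, 72, 72, 72, 72, 72
D3: 366, 438, 510, 582, 654, 726, 798, 870
D2: 770, 1136, 1574, 2084, 2666, 3320, 4046, 4844
D1: 865, 1635, 2771, 4345, 6429, 9095, 12415, 16461
x: 569, 1434, 3069, 5840, 10185, 16614, 25709, 38124

38124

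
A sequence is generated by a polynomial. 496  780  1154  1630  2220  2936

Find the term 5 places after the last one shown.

8826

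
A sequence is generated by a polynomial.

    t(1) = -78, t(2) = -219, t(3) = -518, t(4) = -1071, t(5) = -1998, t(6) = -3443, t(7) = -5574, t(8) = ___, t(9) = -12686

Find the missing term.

-8583

Using the first 7 terms:
D1: -141, -299, -553, -927, -1445, -2131
D2: -158, -254, -374, -518, -686
D3: -96, -120, -144, -168
D4: -24, -24, -24
Constant fourth difference = -24.
Extend forward: -168 − 24 = -192;  -686 − 192 = -878;  -2131 − 878 = -3009;  -5574 − 3009 = -8583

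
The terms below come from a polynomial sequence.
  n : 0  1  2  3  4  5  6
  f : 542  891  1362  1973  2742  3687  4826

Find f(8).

349, 471, 611, 769, 945, 1139
122, 140, 158, 176, 194
18, 18, 18, 18
Third differences constant at 18.
194 + 18 = 212;  1139 + 212 = 1351;  4826 + 1351 = 6177
212 + 18 = 230;  1351 + 230 = 1581;  6177 + 1581 = 7758

7758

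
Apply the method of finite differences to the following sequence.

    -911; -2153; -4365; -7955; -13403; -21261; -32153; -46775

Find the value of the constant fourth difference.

Δ: -1242, -2212, -3590, -5448, -7858, -10892, -14622
Δ²: -970, -1378, -1858, -2410, -3034, -3730
Δ³: -408, -480, -552, -624, -696
Δ⁴: -72, -72, -72, -72

-72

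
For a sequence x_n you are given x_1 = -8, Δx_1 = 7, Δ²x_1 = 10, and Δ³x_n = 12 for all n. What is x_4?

Build the table forward from the leading diagonal:
Third differences: 12, 12, 12, 12
Second differences: 10, 22, 34, 46
First differences: 7, 17, 39, 73
x: -8, -1, 16, 55

55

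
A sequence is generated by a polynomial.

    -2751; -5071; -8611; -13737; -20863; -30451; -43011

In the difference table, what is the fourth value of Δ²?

Δ: -2320, -3540, -5126, -7126, -9588, -12560
Δ²: -1220, -1586, -2000, -2462, -2972
Δ³: -366, -414, -462, -510
Δ⁴: -48, -48, -48

-2462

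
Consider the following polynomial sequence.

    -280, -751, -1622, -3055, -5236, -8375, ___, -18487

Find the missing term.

-12706

Using the first 6 terms:
First differences: -471  -871  -1433  -2181  -3139
Second differences: -400  -562  -748  -958
Third differences: -162  -186  -210
Fourth differences: -24  -24
Constant fourth difference = -24.
Extend forward: -210 − 24 = -234;  -958 − 234 = -1192;  -3139 − 1192 = -4331;  -8375 − 4331 = -12706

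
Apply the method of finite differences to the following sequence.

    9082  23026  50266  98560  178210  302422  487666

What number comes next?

Δ: 13944, 27240, 48294, 79650, 124212, 185244
Δ²: 13296, 21054, 31356, 44562, 61032
Δ³: 7758, 10302, 13206, 16470
Δ⁴: 2544, 2904, 3264
Δ⁵: 360, 360
The fifth differences are constant (360).
3264 + 360 = 3624;  16470 + 3624 = 20094;  61032 + 20094 = 81126;  185244 + 81126 = 266370;  487666 + 266370 = 754036

754036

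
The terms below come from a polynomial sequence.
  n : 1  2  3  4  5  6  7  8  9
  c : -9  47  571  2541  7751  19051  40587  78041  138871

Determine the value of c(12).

D1: 56, 524, 1970, 5210, 11300, 21536, 37454, 60830
D2: 468, 1446, 3240, 6090, 10236, 15918, 23376
D3: 978, 1794, 2850, 4146, 5682, 7458
D4: 816, 1056, 1296, 1536, 1776
D5: 240, 240, 240, 240
The fifth differences are constant (240).
1776 + 240 = 2016;  7458 + 2016 = 9474;  23376 + 9474 = 32850;  60830 + 32850 = 93680;  138871 + 93680 = 232551
2016 + 240 = 2256;  9474 + 2256 = 11730;  32850 + 11730 = 44580;  93680 + 44580 = 138260;  232551 + 138260 = 370811
2256 + 240 = 2496;  11730 + 2496 = 14226;  44580 + 14226 = 58806;  138260 + 58806 = 197066;  370811 + 197066 = 567877

567877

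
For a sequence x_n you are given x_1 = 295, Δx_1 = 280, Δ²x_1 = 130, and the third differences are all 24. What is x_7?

Build the table forward from the leading diagonal:
Third differences: 24, 24, 24, 24, 24, 24, 24
Second differences: 130, 154, 178, 202, 226, 250, 274
First differences: 280, 410, 564, 742, 944, 1170, 1420
x: 295, 575, 985, 1549, 2291, 3235, 4405

4405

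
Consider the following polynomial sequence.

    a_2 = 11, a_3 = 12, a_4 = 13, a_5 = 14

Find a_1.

D1: 1  1  1
The first differences are constant at 1.
Work back: 11 − 1 = 10

10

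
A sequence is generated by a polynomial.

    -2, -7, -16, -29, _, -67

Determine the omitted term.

-46

Using the first 4 terms:
-5  -9  -13
-4  -4
Constant second difference = -4.
Extend forward: -13 − 4 = -17;  -29 − 17 = -46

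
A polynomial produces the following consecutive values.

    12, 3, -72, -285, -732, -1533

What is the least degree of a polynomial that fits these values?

4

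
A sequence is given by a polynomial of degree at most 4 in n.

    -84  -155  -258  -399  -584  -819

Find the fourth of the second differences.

Δ: -71, -103, -141, -185, -235
Δ²: -32, -38, -44, -50
Δ³: -6, -6, -6

-50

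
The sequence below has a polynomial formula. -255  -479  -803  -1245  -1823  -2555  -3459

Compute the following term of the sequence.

-4553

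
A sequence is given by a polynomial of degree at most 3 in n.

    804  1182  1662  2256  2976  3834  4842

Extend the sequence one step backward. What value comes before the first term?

516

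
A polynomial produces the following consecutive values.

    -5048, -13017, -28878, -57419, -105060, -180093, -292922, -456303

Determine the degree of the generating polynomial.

First differences: -7969, -15861, -28541, -47641, -75033, -112829, -163381
Second differences: -7892, -12680, -19100, -27392, -37796, -50552
Third differences: -4788, -6420, -8292, -10404, -12756
Fourth differences: -1632, -1872, -2112, -2352
Fifth differences: -240, -240, -240
The fifth differences are constant, so the polynomial has degree 5.

5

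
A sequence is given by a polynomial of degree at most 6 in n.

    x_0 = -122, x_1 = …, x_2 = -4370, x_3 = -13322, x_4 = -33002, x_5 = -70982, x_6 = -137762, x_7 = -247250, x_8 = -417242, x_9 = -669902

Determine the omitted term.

Using the last 8 terms:
Δ: -8952  -19680  -37980  -66780  -109488  -169992  -252660
Δ²: -10728  -18300  -28800  -42708  -60504  -82668
Δ³: -7572  -10500  -13908  -17796  -22164
Δ⁴: -2928  -3408  -3888  -4368
Δ⁵: -480  -480  -480
Constant fifth difference = -480.
Extend backward: -2928 + 480 = -2448;  -7572 + 2448 = -5124;  -10728 + 5124 = -5604;  -8952 + 5604 = -3348;  -4370 + 3348 = -1022

-1022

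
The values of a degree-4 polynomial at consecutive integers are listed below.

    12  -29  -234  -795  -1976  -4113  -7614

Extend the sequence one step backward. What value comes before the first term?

-41, -205, -561, -1181, -2137, -3501
-164, -356, -620, -956, -1364
-192, -264, -336, -408
-72, -72, -72
The fourth differences are constant at -72.
Work back: -192 + 72 = -120;  -164 + 120 = -44;  -41 + 44 = 3;  12 − 3 = 9

9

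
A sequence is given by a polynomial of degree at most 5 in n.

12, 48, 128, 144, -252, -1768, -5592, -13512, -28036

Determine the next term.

-52512

36 , 80 , 16 , -396 , -1516 , -3824 , -7920 , -14524
44 , -64 , -412 , -1120 , -2308 , -4096 , -6604
-108 , -348 , -708 , -1188 , -1788 , -2508
-240 , -360 , -480 , -600 , -720
-120 , -120 , -120 , -120
The fifth differences are constant (-120).
-720 − 120 = -840;  -2508 − 840 = -3348;  -6604 − 3348 = -9952;  -14524 − 9952 = -24476;  -28036 − 24476 = -52512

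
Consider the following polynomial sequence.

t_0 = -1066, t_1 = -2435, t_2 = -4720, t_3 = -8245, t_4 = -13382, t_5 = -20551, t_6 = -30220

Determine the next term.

-42905

-1369, -2285, -3525, -5137, -7169, -9669
-916, -1240, -1612, -2032, -2500
-324, -372, -420, -468
-48, -48, -48
Constant fourth difference = -48, so extend:
-468 − 48 = -516;  -2500 − 516 = -3016;  -9669 − 3016 = -12685;  -30220 − 12685 = -42905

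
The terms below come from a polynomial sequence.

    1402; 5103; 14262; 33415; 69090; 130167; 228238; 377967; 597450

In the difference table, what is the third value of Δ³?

8880

First differences: 3701, 9159, 19153, 35675, 61077, 98071, 149729, 219483
Second differences: 5458, 9994, 16522, 25402, 36994, 51658, 69754
Third differences: 4536, 6528, 8880, 11592, 14664, 18096
Fourth differences: 1992, 2352, 2712, 3072, 3432
Fifth differences: 360, 360, 360, 360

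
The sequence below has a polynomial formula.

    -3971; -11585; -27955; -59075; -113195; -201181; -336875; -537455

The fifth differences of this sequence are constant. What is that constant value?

-360

D1: -7614, -16370, -31120, -54120, -87986, -135694, -200580
D2: -8756, -14750, -23000, -33866, -47708, -64886
D3: -5994, -8250, -10866, -13842, -17178
D4: -2256, -2616, -2976, -3336
D5: -360, -360, -360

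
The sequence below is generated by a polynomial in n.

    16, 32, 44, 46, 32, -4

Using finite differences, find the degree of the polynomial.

Δ: 16, 12, 2, -14, -36
Δ²: -4, -10, -16, -22
Δ³: -6, -6, -6
The third differences are constant, so the polynomial has degree 3.

3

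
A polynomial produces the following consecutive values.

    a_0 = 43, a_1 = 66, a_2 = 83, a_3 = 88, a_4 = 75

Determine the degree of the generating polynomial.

First differences: 23, 17, 5, -13
Second differences: -6, -12, -18
Third differences: -6, -6
The third differences are constant, so the polynomial has degree 3.

3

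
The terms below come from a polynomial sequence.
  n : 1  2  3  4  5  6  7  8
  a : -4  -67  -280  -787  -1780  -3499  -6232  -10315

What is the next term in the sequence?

-16132

Δ: -63, -213, -507, -993, -1719, -2733, -4083
Δ²: -150, -294, -486, -726, -1014, -1350
Δ³: -144, -192, -240, -288, -336
Δ⁴: -48, -48, -48, -48
The fourth differences are constant (-48).
-336 − 48 = -384;  -1350 − 384 = -1734;  -4083 − 1734 = -5817;  -10315 − 5817 = -16132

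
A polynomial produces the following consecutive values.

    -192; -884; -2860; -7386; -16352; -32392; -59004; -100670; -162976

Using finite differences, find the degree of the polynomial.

5

D1: -692, -1976, -4526, -8966, -16040, -26612, -41666, -62306
D2: -1284, -2550, -4440, -7074, -10572, -15054, -20640
D3: -1266, -1890, -2634, -3498, -4482, -5586
D4: -624, -744, -864, -984, -1104
D5: -120, -120, -120, -120
The fifth differences are constant, so the polynomial has degree 5.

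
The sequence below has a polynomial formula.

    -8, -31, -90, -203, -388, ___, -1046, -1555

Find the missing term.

Using the first 5 terms:
-23, -59, -113, -185
-36, -54, -72
-18, -18
Constant third difference = -18.
Extend forward: -72 − 18 = -90;  -185 − 90 = -275;  -388 − 275 = -663

-663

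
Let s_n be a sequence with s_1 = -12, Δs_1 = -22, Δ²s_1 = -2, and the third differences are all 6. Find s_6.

-82

Build the table forward from the leading diagonal:
Δ³: 6  6  6  6  6  6
Δ²: -2  4  10  16  22  28
Δ: -22  -24  -20  -10  6  28
s: -12  -34  -58  -78  -88  -82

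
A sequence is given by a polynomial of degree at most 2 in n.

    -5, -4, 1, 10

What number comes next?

First differences: 1 , 5 , 9
Second differences: 4 , 4
Second differences constant at 4.
9 + 4 = 13;  10 + 13 = 23

23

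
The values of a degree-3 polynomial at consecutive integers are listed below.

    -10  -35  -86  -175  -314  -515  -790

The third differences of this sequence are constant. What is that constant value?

-12

Δ: -25, -51, -89, -139, -201, -275
Δ²: -26, -38, -50, -62, -74
Δ³: -12, -12, -12, -12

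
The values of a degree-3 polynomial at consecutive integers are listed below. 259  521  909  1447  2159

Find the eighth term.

5579

First differences: 262  388  538  712
Second differences: 126  150  174
Third differences: 24  24
Third differences constant at 24.
174 + 24 = 198;  712 + 198 = 910;  2159 + 910 = 3069
198 + 24 = 222;  910 + 222 = 1132;  3069 + 1132 = 4201
222 + 24 = 246;  1132 + 246 = 1378;  4201 + 1378 = 5579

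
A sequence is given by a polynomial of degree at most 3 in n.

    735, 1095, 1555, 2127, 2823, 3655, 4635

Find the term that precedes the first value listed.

463

D1: 360  460  572  696  832  980
D2: 100  112  124  136  148
D3: 12  12  12  12
The third differences are constant at 12.
Work back: 100 − 12 = 88;  360 − 88 = 272;  735 − 272 = 463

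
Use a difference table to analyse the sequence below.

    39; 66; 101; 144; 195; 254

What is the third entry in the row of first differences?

First differences: 27, 35, 43, 51, 59
Second differences: 8, 8, 8, 8

43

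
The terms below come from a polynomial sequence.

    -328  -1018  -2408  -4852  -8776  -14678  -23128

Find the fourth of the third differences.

Δ: -690, -1390, -2444, -3924, -5902, -8450
Δ²: -700, -1054, -1480, -1978, -2548
Δ³: -354, -426, -498, -570
Δ⁴: -72, -72, -72

-570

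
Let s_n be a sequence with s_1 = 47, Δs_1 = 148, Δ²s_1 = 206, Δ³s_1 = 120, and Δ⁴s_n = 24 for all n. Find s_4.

1229

Build the table forward from the leading diagonal:
Fourth differences: 24  24  24  24
Third differences: 120  144  168  192
Second differences: 206  326  470  638
First differences: 148  354  680  1150
s: 47  195  549  1229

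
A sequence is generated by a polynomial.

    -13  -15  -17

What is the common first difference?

D1: -2, -2

-2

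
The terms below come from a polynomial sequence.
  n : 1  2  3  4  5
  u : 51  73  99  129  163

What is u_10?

393

Δ: 22, 26, 30, 34
Δ²: 4, 4, 4
Second differences constant at 4.
34 + 4 = 38;  163 + 38 = 201
38 + 4 = 42;  201 + 42 = 243
42 + 4 = 46;  243 + 46 = 289
46 + 4 = 50;  289 + 50 = 339
50 + 4 = 54;  339 + 54 = 393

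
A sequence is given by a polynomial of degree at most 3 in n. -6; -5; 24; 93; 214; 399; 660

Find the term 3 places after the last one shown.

2019

D1: 1 , 29 , 69 , 121 , 185 , 261
D2: 28 , 40 , 52 , 64 , 76
D3: 12 , 12 , 12 , 12
Third differences constant at 12.
76 + 12 = 88;  261 + 88 = 349;  660 + 349 = 1009
88 + 12 = 100;  349 + 100 = 449;  1009 + 449 = 1458
100 + 12 = 112;  449 + 112 = 561;  1458 + 561 = 2019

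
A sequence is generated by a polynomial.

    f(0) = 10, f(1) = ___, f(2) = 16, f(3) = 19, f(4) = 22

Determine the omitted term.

Using the last 3 terms:
D1: 3, 3
Constant first difference = 3.
Extend backward: 16 − 3 = 13

13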